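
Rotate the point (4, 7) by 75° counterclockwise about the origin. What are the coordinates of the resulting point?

Rotation matrix for 75°: [[cos 75°, -sin 75°], [sin 75°, cos 75°]] ≈ [[0.258819, -0.965926], [0.965926, 0.258819]]
[[0.258819, -0.965926], [0.965926, 0.258819]] × [4, 7]ᵀ ≈ [-5.7262, 5.6754]ᵀ
Result: (-5.7262, 5.6754)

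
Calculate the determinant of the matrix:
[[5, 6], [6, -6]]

For a 2×2 matrix [[a, b], [c, d]], det = ad - bc
det = (5)(-6) - (6)(6) = -30 - 36 = -66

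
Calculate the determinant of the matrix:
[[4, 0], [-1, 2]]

For a 2×2 matrix [[a, b], [c, d]], det = ad - bc
det = (4)(2) - (0)(-1) = 8 - 0 = 8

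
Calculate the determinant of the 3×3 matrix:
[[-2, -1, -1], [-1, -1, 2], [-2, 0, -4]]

Expansion along first row:
det = -2·det([[-1,2],[0,-4]]) - -1·det([[-1,2],[-2,-4]]) + -1·det([[-1,-1],[-2,0]])
    = -2·(-1·-4 - 2·0) - -1·(-1·-4 - 2·-2) + -1·(-1·0 - -1·-2)
    = -2·4 - -1·8 + -1·-2
    = -8 + 8 + 2 = 2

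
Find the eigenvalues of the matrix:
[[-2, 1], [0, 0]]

Characteristic equation: det(A - λI) = 0
λ² - (trace)λ + (det) = 0
trace = -2 + 0 = -2, det = (-2)(0) - (1)(0) = 0
λ² - (-2)λ + (0) = 0
λ = (-2 ± √((-2)² - 4·(0))) / 2 = (-2 ± √4) / 2
Solving: λ = -2, 0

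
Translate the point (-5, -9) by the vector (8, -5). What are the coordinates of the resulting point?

Translation by (8, -5) (homogeneous matrix [[1, 0, 8], [0, 1, -5], [0, 0, 1]]):
x' = -5 + 8 = 3
y' = -9 + -5 = -14
Result: (3, -14)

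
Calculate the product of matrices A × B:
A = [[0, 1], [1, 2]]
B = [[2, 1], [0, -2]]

Matrix multiplication:
C[0][0] = 0×2 + 1×0 = 0
C[0][1] = 0×1 + 1×-2 = -2
C[1][0] = 1×2 + 2×0 = 2
C[1][1] = 1×1 + 2×-2 = -3
Result: [[0, -2], [2, -3]]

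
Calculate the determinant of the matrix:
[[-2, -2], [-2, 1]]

For a 2×2 matrix [[a, b], [c, d]], det = ad - bc
det = (-2)(1) - (-2)(-2) = -2 - 4 = -6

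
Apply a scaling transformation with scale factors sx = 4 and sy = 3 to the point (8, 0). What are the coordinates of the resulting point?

Scaling matrix:
[[4, 0], [0, 3]]
Result: (8 × 4, 0 × 3) = (32, 0)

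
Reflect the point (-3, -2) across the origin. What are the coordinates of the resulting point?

Reflection across origin: (-3, -2) → (3, 2)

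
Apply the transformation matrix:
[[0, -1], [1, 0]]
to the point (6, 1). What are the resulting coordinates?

Matrix multiplication:
[[0, -1], [1, 0]] × [6, 1]ᵀ
= [(0)(6) + (-1)(1), (1)(6) + (0)(1)]ᵀ
= [-1, 6]ᵀ
Result: (-1, 6)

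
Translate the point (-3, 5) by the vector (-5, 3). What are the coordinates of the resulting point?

Translation by (-5, 3) (homogeneous matrix [[1, 0, -5], [0, 1, 3], [0, 0, 1]]):
x' = -3 + -5 = -8
y' = 5 + 3 = 8
Result: (-8, 8)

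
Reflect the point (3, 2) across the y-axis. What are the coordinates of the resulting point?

Reflection across y-axis: (3, 2) → (-3, 2)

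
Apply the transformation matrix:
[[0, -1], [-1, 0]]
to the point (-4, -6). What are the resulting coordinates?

Matrix multiplication:
[[0, -1], [-1, 0]] × [-4, -6]ᵀ
= [(0)(-4) + (-1)(-6), (-1)(-4) + (0)(-6)]ᵀ
= [6, 4]ᵀ
Result: (6, 4)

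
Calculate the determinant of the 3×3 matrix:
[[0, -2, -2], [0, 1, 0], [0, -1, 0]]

Expansion along first row:
det = 0·det([[1,0],[-1,0]]) - -2·det([[0,0],[0,0]]) + -2·det([[0,1],[0,-1]])
    = 0·(1·0 - 0·-1) - -2·(0·0 - 0·0) + -2·(0·-1 - 1·0)
    = 0·0 - -2·0 + -2·0
    = 0 + 0 + 0 = 0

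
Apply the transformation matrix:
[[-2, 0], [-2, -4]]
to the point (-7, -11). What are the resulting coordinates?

Matrix multiplication:
[[-2, 0], [-2, -4]] × [-7, -11]ᵀ
= [(-2)(-7) + (0)(-11), (-2)(-7) + (-4)(-11)]ᵀ
= [14, 58]ᵀ
Result: (14, 58)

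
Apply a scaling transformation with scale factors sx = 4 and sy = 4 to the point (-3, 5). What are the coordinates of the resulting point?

Scaling matrix:
[[4, 0], [0, 4]]
Result: (-3 × 4, 5 × 4) = (-12, 20)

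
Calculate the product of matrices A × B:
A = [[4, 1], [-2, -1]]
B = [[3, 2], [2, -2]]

Matrix multiplication:
C[0][0] = 4×3 + 1×2 = 14
C[0][1] = 4×2 + 1×-2 = 6
C[1][0] = -2×3 + -1×2 = -8
C[1][1] = -2×2 + -1×-2 = -2
Result: [[14, 6], [-8, -2]]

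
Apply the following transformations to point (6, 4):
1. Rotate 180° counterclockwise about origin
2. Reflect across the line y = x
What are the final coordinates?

Step 1: Rotate 180° → (-6, -4)
Step 2: Reflect across line y = x → (-4, -6)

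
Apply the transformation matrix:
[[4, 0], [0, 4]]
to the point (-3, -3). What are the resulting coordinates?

Matrix multiplication:
[[4, 0], [0, 4]] × [-3, -3]ᵀ
= [(4)(-3) + (0)(-3), (0)(-3) + (4)(-3)]ᵀ
= [-12, -12]ᵀ
Result: (-12, -12)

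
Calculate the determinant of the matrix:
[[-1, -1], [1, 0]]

For a 2×2 matrix [[a, b], [c, d]], det = ad - bc
det = (-1)(0) - (-1)(1) = 0 - -1 = 1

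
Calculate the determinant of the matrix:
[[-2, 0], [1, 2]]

For a 2×2 matrix [[a, b], [c, d]], det = ad - bc
det = (-2)(2) - (0)(1) = -4 - 0 = -4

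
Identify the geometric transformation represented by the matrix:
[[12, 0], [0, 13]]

This matrix represents: non-uniform scaling by sx = 12, sy = 13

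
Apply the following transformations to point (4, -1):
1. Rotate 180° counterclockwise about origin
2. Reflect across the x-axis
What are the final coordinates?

Step 1: Rotate 180° → (-4, 1)
Step 2: Reflect across x-axis → (-4, -1)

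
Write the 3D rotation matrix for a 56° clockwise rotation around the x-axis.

Rotation matrix for clockwise 56° around x-axis:
A clockwise rotation by 56° is a counterclockwise rotation by -56°.
cos(-56°) = 0.5592, sin(-56°) = -0.8290
Result: [[1, 0, 0], [0, 0.5592, 0.8290], [0, -0.8290, 0.5592]]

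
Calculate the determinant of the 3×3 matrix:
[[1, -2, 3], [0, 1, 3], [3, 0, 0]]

Expansion along first row:
det = 1·det([[1,3],[0,0]]) - -2·det([[0,3],[3,0]]) + 3·det([[0,1],[3,0]])
    = 1·(1·0 - 3·0) - -2·(0·0 - 3·3) + 3·(0·0 - 1·3)
    = 1·0 - -2·-9 + 3·-3
    = 0 + -18 + -9 = -27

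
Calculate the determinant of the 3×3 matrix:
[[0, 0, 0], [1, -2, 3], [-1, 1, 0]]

Expansion along first row:
det = 0·det([[-2,3],[1,0]]) - 0·det([[1,3],[-1,0]]) + 0·det([[1,-2],[-1,1]])
    = 0·(-2·0 - 3·1) - 0·(1·0 - 3·-1) + 0·(1·1 - -2·-1)
    = 0·-3 - 0·3 + 0·-1
    = 0 + 0 + 0 = 0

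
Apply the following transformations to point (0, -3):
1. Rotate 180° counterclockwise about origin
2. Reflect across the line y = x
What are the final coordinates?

Step 1: Rotate 180° → (0, 3)
Step 2: Reflect across line y = x → (3, 0)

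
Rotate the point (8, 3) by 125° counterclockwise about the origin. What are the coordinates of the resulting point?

Rotation matrix for 125°: [[cos 125°, -sin 125°], [sin 125°, cos 125°]] ≈ [[-0.573576, -0.819152], [0.819152, -0.573576]]
[[-0.573576, -0.819152], [0.819152, -0.573576]] × [8, 3]ᵀ ≈ [-7.0461, 4.8325]ᵀ
Result: (-7.0461, 4.8325)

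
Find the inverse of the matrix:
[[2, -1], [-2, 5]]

For [[a,b],[c,d]], inverse = (1/det)·[[d,-b],[-c,a]]
det = (2)(5) - (-1)(-2) = 10 - 2 = 8
Inverse = (1/8)·[[5, 1], [2, 2]]
= [[5/8, 1/8], [1/4, 1/4]]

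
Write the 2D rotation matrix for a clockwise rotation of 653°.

Rotation matrix formula: [[cos θ, -sin θ], [sin θ, cos θ]]
A clockwise rotation by 653° is equivalent to a counterclockwise rotation by -653°.
For θ = -653°:
cos(-653°) = 0.3907
sin(-653°) = 0.9205
Result: [[0.3907, -0.9205], [0.9205, 0.3907]]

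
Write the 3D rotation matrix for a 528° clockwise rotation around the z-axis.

Rotation matrix for clockwise 528° around z-axis:
A clockwise rotation by 528° is a counterclockwise rotation by -528°.
cos(-528°) = -0.9781, sin(-528°) = -0.2079
Result: [[-0.9781, 0.2079, 0], [-0.2079, -0.9781, 0], [0, 0, 1]]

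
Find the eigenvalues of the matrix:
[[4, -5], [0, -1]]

Characteristic equation: det(A - λI) = 0
λ² - (trace)λ + (det) = 0
trace = 4 + -1 = 3, det = (4)(-1) - (-5)(0) = -4
λ² - (3)λ + (-4) = 0
λ = (3 ± √((3)² - 4·(-4))) / 2 = (3 ± √25) / 2
Solving: λ = -1, 4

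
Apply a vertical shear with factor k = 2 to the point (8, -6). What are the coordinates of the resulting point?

Shear matrix for vertical shear with factor k = 2:
[[1, 0], [2, 1]]
Result: (8, -6) → (8, 10)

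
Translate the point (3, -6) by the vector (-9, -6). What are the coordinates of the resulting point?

Translation by (-9, -6) (homogeneous matrix [[1, 0, -9], [0, 1, -6], [0, 0, 1]]):
x' = 3 + -9 = -6
y' = -6 + -6 = -12
Result: (-6, -12)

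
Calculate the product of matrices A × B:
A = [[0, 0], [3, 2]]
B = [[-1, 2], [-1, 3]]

Matrix multiplication:
C[0][0] = 0×-1 + 0×-1 = 0
C[0][1] = 0×2 + 0×3 = 0
C[1][0] = 3×-1 + 2×-1 = -5
C[1][1] = 3×2 + 2×3 = 12
Result: [[0, 0], [-5, 12]]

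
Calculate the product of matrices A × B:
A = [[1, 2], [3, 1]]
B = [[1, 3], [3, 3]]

Matrix multiplication:
C[0][0] = 1×1 + 2×3 = 7
C[0][1] = 1×3 + 2×3 = 9
C[1][0] = 3×1 + 1×3 = 6
C[1][1] = 3×3 + 1×3 = 12
Result: [[7, 9], [6, 12]]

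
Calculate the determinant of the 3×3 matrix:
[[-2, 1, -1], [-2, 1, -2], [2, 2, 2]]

Expansion along first row:
det = -2·det([[1,-2],[2,2]]) - 1·det([[-2,-2],[2,2]]) + -1·det([[-2,1],[2,2]])
    = -2·(1·2 - -2·2) - 1·(-2·2 - -2·2) + -1·(-2·2 - 1·2)
    = -2·6 - 1·0 + -1·-6
    = -12 + 0 + 6 = -6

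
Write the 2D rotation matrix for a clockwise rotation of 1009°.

Rotation matrix formula: [[cos θ, -sin θ], [sin θ, cos θ]]
A clockwise rotation by 1009° is equivalent to a counterclockwise rotation by -1009°.
For θ = -1009°:
cos(-1009°) = 0.3256
sin(-1009°) = 0.9455
Result: [[0.3256, -0.9455], [0.9455, 0.3256]]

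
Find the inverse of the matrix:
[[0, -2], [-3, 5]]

For [[a,b],[c,d]], inverse = (1/det)·[[d,-b],[-c,a]]
det = (0)(5) - (-2)(-3) = 0 - 6 = -6
Inverse = (1/-6)·[[5, 2], [3, 0]]
= [[-5/6, -1/3], [-1/2, 0]]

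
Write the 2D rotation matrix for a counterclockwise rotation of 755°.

Rotation matrix formula: [[cos θ, -sin θ], [sin θ, cos θ]]
For θ = 755°:
cos(755°) = 0.8192
sin(755°) = 0.5736
Result: [[0.8192, -0.5736], [0.5736, 0.8192]]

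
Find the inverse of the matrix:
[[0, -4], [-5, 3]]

For [[a,b],[c,d]], inverse = (1/det)·[[d,-b],[-c,a]]
det = (0)(3) - (-4)(-5) = 0 - 20 = -20
Inverse = (1/-20)·[[3, 4], [5, 0]]
= [[-3/20, -1/5], [-1/4, 0]]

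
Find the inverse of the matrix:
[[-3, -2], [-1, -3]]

For [[a,b],[c,d]], inverse = (1/det)·[[d,-b],[-c,a]]
det = (-3)(-3) - (-2)(-1) = 9 - 2 = 7
Inverse = (1/7)·[[-3, 2], [1, -3]]
= [[-3/7, 2/7], [1/7, -3/7]]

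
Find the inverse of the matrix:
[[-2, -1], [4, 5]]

For [[a,b],[c,d]], inverse = (1/det)·[[d,-b],[-c,a]]
det = (-2)(5) - (-1)(4) = -10 - -4 = -6
Inverse = (1/-6)·[[5, 1], [-4, -2]]
= [[-5/6, -1/6], [2/3, 1/3]]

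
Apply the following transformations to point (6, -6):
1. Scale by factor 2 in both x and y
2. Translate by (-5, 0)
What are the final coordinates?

Step 1: Scale (6, -6) by 2 → (12, -12)
Step 2: Translate by (-5, 0) → (7, -12)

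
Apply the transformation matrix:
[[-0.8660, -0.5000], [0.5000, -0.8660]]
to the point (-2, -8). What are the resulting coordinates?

Matrix multiplication:
[[-0.8660, -0.5000], [0.5000, -0.8660]] × [-2, -8]ᵀ
= [(-0.8660)(-2) + (-0.5000)(-8), (0.5000)(-2) + (-0.8660)(-8)]ᵀ
= [5.7320, 5.9280]ᵀ
Result: (5.7320, 5.9280)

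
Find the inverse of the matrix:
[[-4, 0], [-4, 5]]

For [[a,b],[c,d]], inverse = (1/det)·[[d,-b],[-c,a]]
det = (-4)(5) - (0)(-4) = -20 - 0 = -20
Inverse = (1/-20)·[[5, 0], [4, -4]]
= [[-1/4, 0], [-1/5, 1/5]]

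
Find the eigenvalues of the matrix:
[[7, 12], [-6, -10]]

Characteristic equation: det(A - λI) = 0
λ² - (trace)λ + (det) = 0
trace = 7 + -10 = -3, det = (7)(-10) - (12)(-6) = 2
λ² - (-3)λ + (2) = 0
λ = (-3 ± √((-3)² - 4·(2))) / 2 = (-3 ± √1) / 2
Solving: λ = -2, -1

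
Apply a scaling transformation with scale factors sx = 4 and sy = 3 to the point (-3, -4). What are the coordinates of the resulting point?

Scaling matrix:
[[4, 0], [0, 3]]
Result: (-3 × 4, -4 × 3) = (-12, -12)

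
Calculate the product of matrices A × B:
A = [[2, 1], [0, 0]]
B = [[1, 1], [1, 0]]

Matrix multiplication:
C[0][0] = 2×1 + 1×1 = 3
C[0][1] = 2×1 + 1×0 = 2
C[1][0] = 0×1 + 0×1 = 0
C[1][1] = 0×1 + 0×0 = 0
Result: [[3, 2], [0, 0]]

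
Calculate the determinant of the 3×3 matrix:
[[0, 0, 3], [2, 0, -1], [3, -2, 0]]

Expansion along first row:
det = 0·det([[0,-1],[-2,0]]) - 0·det([[2,-1],[3,0]]) + 3·det([[2,0],[3,-2]])
    = 0·(0·0 - -1·-2) - 0·(2·0 - -1·3) + 3·(2·-2 - 0·3)
    = 0·-2 - 0·3 + 3·-4
    = 0 + 0 + -12 = -12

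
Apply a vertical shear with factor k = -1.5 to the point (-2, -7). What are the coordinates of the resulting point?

Shear matrix for vertical shear with factor k = -1.5:
[[1, 0], [-1.50, 1]]
Result: (-2, -7) → (-2, -4)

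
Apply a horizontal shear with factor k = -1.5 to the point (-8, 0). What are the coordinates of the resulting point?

Shear matrix for horizontal shear with factor k = -1.5:
[[1, -1.50], [0, 1]]
Result: (-8, 0) → (-8, 0)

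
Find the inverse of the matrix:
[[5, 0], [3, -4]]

For [[a,b],[c,d]], inverse = (1/det)·[[d,-b],[-c,a]]
det = (5)(-4) - (0)(3) = -20 - 0 = -20
Inverse = (1/-20)·[[-4, 0], [-3, 5]]
= [[1/5, 0], [3/20, -1/4]]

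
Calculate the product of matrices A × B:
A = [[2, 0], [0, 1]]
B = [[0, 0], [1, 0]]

Matrix multiplication:
C[0][0] = 2×0 + 0×1 = 0
C[0][1] = 2×0 + 0×0 = 0
C[1][0] = 0×0 + 1×1 = 1
C[1][1] = 0×0 + 1×0 = 0
Result: [[0, 0], [1, 0]]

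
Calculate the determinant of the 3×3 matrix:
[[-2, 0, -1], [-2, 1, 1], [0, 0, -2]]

Expansion along first row:
det = -2·det([[1,1],[0,-2]]) - 0·det([[-2,1],[0,-2]]) + -1·det([[-2,1],[0,0]])
    = -2·(1·-2 - 1·0) - 0·(-2·-2 - 1·0) + -1·(-2·0 - 1·0)
    = -2·-2 - 0·4 + -1·0
    = 4 + 0 + 0 = 4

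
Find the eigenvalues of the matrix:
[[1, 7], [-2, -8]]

Characteristic equation: det(A - λI) = 0
λ² - (trace)λ + (det) = 0
trace = 1 + -8 = -7, det = (1)(-8) - (7)(-2) = 6
λ² - (-7)λ + (6) = 0
λ = (-7 ± √((-7)² - 4·(6))) / 2 = (-7 ± √25) / 2
Solving: λ = -6, -1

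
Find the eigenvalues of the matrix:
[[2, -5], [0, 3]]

Characteristic equation: det(A - λI) = 0
λ² - (trace)λ + (det) = 0
trace = 2 + 3 = 5, det = (2)(3) - (-5)(0) = 6
λ² - (5)λ + (6) = 0
λ = (5 ± √((5)² - 4·(6))) / 2 = (5 ± √1) / 2
Solving: λ = 2, 3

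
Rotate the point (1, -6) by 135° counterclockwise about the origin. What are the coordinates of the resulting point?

Rotation matrix for 135°: [[cos 135°, -sin 135°], [sin 135°, cos 135°]] ≈ [[-0.707107, -0.707107], [0.707107, -0.707107]]
[[-0.707107, -0.707107], [0.707107, -0.707107]] × [1, -6]ᵀ ≈ [3.5355, 4.9497]ᵀ
Result: (3.5355, 4.9497)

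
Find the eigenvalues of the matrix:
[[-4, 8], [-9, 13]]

Characteristic equation: det(A - λI) = 0
λ² - (trace)λ + (det) = 0
trace = -4 + 13 = 9, det = (-4)(13) - (8)(-9) = 20
λ² - (9)λ + (20) = 0
λ = (9 ± √((9)² - 4·(20))) / 2 = (9 ± √1) / 2
Solving: λ = 4, 5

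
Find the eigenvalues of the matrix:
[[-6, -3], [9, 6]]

Characteristic equation: det(A - λI) = 0
λ² - (trace)λ + (det) = 0
trace = -6 + 6 = 0, det = (-6)(6) - (-3)(9) = -9
λ² - (0)λ + (-9) = 0
λ = (0 ± √((0)² - 4·(-9))) / 2 = (0 ± √36) / 2
Solving: λ = -3, 3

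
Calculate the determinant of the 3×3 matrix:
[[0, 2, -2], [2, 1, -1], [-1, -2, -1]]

Expansion along first row:
det = 0·det([[1,-1],[-2,-1]]) - 2·det([[2,-1],[-1,-1]]) + -2·det([[2,1],[-1,-2]])
    = 0·(1·-1 - -1·-2) - 2·(2·-1 - -1·-1) + -2·(2·-2 - 1·-1)
    = 0·-3 - 2·-3 + -2·-3
    = 0 + 6 + 6 = 12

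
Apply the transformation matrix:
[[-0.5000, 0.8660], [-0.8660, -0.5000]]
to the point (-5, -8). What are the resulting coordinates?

Matrix multiplication:
[[-0.5000, 0.8660], [-0.8660, -0.5000]] × [-5, -8]ᵀ
= [(-0.5000)(-5) + (0.8660)(-8), (-0.8660)(-5) + (-0.5000)(-8)]ᵀ
= [-4.4280, 8.3300]ᵀ
Result: (-4.4280, 8.3300)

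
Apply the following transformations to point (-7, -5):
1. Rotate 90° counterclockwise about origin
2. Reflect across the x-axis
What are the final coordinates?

Step 1: Rotate 90° → (5, -7)
Step 2: Reflect across x-axis → (5, 7)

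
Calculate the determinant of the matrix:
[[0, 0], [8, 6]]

For a 2×2 matrix [[a, b], [c, d]], det = ad - bc
det = (0)(6) - (0)(8) = 0 - 0 = 0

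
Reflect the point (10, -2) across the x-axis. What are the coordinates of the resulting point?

Reflection across x-axis: (10, -2) → (10, 2)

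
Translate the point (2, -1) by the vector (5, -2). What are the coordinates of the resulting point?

Translation by (5, -2) (homogeneous matrix [[1, 0, 5], [0, 1, -2], [0, 0, 1]]):
x' = 2 + 5 = 7
y' = -1 + -2 = -3
Result: (7, -3)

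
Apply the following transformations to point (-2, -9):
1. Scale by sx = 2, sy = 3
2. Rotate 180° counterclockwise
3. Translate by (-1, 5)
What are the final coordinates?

Step 1: Scale → (-4, -27)
Step 2: Rotate 180° → (4, 27)
Step 3: Translate → (3, 32)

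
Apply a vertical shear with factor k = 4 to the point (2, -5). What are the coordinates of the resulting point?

Shear matrix for vertical shear with factor k = 4:
[[1, 0], [4, 1]]
Result: (2, -5) → (2, 3)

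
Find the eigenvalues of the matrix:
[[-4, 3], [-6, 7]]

Characteristic equation: det(A - λI) = 0
λ² - (trace)λ + (det) = 0
trace = -4 + 7 = 3, det = (-4)(7) - (3)(-6) = -10
λ² - (3)λ + (-10) = 0
λ = (3 ± √((3)² - 4·(-10))) / 2 = (3 ± √49) / 2
Solving: λ = -2, 5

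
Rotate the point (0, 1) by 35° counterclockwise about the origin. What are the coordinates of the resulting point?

Rotation matrix for 35°: [[cos 35°, -sin 35°], [sin 35°, cos 35°]] ≈ [[0.819152, -0.573576], [0.573576, 0.819152]]
[[0.819152, -0.573576], [0.573576, 0.819152]] × [0, 1]ᵀ ≈ [-0.5736, 0.8192]ᵀ
Result: (-0.5736, 0.8192)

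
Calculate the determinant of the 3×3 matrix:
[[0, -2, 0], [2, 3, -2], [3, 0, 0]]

Expansion along first row:
det = 0·det([[3,-2],[0,0]]) - -2·det([[2,-2],[3,0]]) + 0·det([[2,3],[3,0]])
    = 0·(3·0 - -2·0) - -2·(2·0 - -2·3) + 0·(2·0 - 3·3)
    = 0·0 - -2·6 + 0·-9
    = 0 + 12 + 0 = 12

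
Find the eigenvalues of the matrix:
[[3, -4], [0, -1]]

Characteristic equation: det(A - λI) = 0
λ² - (trace)λ + (det) = 0
trace = 3 + -1 = 2, det = (3)(-1) - (-4)(0) = -3
λ² - (2)λ + (-3) = 0
λ = (2 ± √((2)² - 4·(-3))) / 2 = (2 ± √16) / 2
Solving: λ = -1, 3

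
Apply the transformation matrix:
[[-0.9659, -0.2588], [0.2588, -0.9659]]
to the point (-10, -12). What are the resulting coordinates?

Matrix multiplication:
[[-0.9659, -0.2588], [0.2588, -0.9659]] × [-10, -12]ᵀ
= [(-0.9659)(-10) + (-0.2588)(-12), (0.2588)(-10) + (-0.9659)(-12)]ᵀ
= [12.7646, 9.0028]ᵀ
Result: (12.7646, 9.0028)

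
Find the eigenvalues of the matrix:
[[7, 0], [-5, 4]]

Characteristic equation: det(A - λI) = 0
λ² - (trace)λ + (det) = 0
trace = 7 + 4 = 11, det = (7)(4) - (0)(-5) = 28
λ² - (11)λ + (28) = 0
λ = (11 ± √((11)² - 4·(28))) / 2 = (11 ± √9) / 2
Solving: λ = 4, 7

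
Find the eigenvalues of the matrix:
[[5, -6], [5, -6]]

Characteristic equation: det(A - λI) = 0
λ² - (trace)λ + (det) = 0
trace = 5 + -6 = -1, det = (5)(-6) - (-6)(5) = 0
λ² - (-1)λ + (0) = 0
λ = (-1 ± √((-1)² - 4·(0))) / 2 = (-1 ± √1) / 2
Solving: λ = -1, 0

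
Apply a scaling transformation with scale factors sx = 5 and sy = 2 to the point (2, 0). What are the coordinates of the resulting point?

Scaling matrix:
[[5, 0], [0, 2]]
Result: (2 × 5, 0 × 2) = (10, 0)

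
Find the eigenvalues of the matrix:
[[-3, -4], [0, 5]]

Characteristic equation: det(A - λI) = 0
λ² - (trace)λ + (det) = 0
trace = -3 + 5 = 2, det = (-3)(5) - (-4)(0) = -15
λ² - (2)λ + (-15) = 0
λ = (2 ± √((2)² - 4·(-15))) / 2 = (2 ± √64) / 2
Solving: λ = -3, 5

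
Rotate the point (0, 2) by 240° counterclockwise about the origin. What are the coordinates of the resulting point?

Rotation matrix for 240°: [[cos 240°, -sin 240°], [sin 240°, cos 240°]] ≈ [[-0.500000, 0.866025], [-0.866025, -0.500000]]
[[-0.500000, 0.866025], [-0.866025, -0.500000]] × [0, 2]ᵀ ≈ [1.7321, -1]ᵀ
Result: (1.7321, -1)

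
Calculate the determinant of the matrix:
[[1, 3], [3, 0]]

For a 2×2 matrix [[a, b], [c, d]], det = ad - bc
det = (1)(0) - (3)(3) = 0 - 9 = -9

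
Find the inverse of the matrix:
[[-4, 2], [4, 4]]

For [[a,b],[c,d]], inverse = (1/det)·[[d,-b],[-c,a]]
det = (-4)(4) - (2)(4) = -16 - 8 = -24
Inverse = (1/-24)·[[4, -2], [-4, -4]]
= [[-1/6, 1/12], [1/6, 1/6]]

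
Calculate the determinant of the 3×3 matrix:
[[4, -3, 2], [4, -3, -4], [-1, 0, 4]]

Expansion along first row:
det = 4·det([[-3,-4],[0,4]]) - -3·det([[4,-4],[-1,4]]) + 2·det([[4,-3],[-1,0]])
    = 4·(-3·4 - -4·0) - -3·(4·4 - -4·-1) + 2·(4·0 - -3·-1)
    = 4·-12 - -3·12 + 2·-3
    = -48 + 36 + -6 = -18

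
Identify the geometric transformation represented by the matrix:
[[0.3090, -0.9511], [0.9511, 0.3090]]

This matrix represents: rotation by 72° counterclockwise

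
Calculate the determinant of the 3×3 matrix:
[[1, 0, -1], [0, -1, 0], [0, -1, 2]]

Expansion along first row:
det = 1·det([[-1,0],[-1,2]]) - 0·det([[0,0],[0,2]]) + -1·det([[0,-1],[0,-1]])
    = 1·(-1·2 - 0·-1) - 0·(0·2 - 0·0) + -1·(0·-1 - -1·0)
    = 1·-2 - 0·0 + -1·0
    = -2 + 0 + 0 = -2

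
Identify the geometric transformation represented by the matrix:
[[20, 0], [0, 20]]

This matrix represents: uniform scaling by factor 20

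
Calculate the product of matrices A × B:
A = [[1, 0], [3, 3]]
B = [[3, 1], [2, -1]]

Matrix multiplication:
C[0][0] = 1×3 + 0×2 = 3
C[0][1] = 1×1 + 0×-1 = 1
C[1][0] = 3×3 + 3×2 = 15
C[1][1] = 3×1 + 3×-1 = 0
Result: [[3, 1], [15, 0]]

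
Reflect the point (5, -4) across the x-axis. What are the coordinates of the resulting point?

Reflection across x-axis: (5, -4) → (5, 4)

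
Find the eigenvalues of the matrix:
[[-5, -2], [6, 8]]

Characteristic equation: det(A - λI) = 0
λ² - (trace)λ + (det) = 0
trace = -5 + 8 = 3, det = (-5)(8) - (-2)(6) = -28
λ² - (3)λ + (-28) = 0
λ = (3 ± √((3)² - 4·(-28))) / 2 = (3 ± √121) / 2
Solving: λ = -4, 7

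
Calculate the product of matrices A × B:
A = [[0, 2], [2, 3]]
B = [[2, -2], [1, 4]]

Matrix multiplication:
C[0][0] = 0×2 + 2×1 = 2
C[0][1] = 0×-2 + 2×4 = 8
C[1][0] = 2×2 + 3×1 = 7
C[1][1] = 2×-2 + 3×4 = 8
Result: [[2, 8], [7, 8]]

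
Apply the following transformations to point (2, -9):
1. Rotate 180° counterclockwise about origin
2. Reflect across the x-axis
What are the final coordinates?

Step 1: Rotate 180° → (-2, 9)
Step 2: Reflect across x-axis → (-2, -9)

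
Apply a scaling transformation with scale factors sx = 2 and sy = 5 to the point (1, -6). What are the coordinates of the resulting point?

Scaling matrix:
[[2, 0], [0, 5]]
Result: (1 × 2, -6 × 5) = (2, -30)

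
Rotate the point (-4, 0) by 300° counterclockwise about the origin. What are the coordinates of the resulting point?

Rotation matrix for 300°: [[cos 300°, -sin 300°], [sin 300°, cos 300°]] ≈ [[0.500000, 0.866025], [-0.866025, 0.500000]]
[[0.500000, 0.866025], [-0.866025, 0.500000]] × [-4, 0]ᵀ ≈ [-2, 3.4641]ᵀ
Result: (-2, 3.4641)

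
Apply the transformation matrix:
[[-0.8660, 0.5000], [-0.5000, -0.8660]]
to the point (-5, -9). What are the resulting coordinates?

Matrix multiplication:
[[-0.8660, 0.5000], [-0.5000, -0.8660]] × [-5, -9]ᵀ
= [(-0.8660)(-5) + (0.5000)(-9), (-0.5000)(-5) + (-0.8660)(-9)]ᵀ
= [-0.1700, 10.2940]ᵀ
Result: (-0.1700, 10.2940)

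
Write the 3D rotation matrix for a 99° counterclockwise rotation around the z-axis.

Rotation matrix for counterclockwise 99° around z-axis:
cos(99°) = -0.1564, sin(99°) = 0.9877
Result: [[-0.1564, -0.9877, 0], [0.9877, -0.1564, 0], [0, 0, 1]]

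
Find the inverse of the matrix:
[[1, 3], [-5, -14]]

For [[a,b],[c,d]], inverse = (1/det)·[[d,-b],[-c,a]]
det = (1)(-14) - (3)(-5) = -14 - -15 = 1
Inverse = [[-14, -3], [5, 1]]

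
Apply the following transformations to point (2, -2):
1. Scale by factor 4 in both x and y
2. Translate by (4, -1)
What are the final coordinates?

Step 1: Scale (2, -2) by 4 → (8, -8)
Step 2: Translate by (4, -1) → (12, -9)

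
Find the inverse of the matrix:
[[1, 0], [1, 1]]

For [[a,b],[c,d]], inverse = (1/det)·[[d,-b],[-c,a]]
det = (1)(1) - (0)(1) = 1 - 0 = 1
Inverse = [[1, 0], [-1, 1]]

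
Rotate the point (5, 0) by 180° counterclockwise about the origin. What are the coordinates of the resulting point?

Rotation matrix for 180°: [[cos 180°, -sin 180°], [sin 180°, cos 180°]] = [[-1, 0], [0, -1]]
[[-1, 0], [0, -1]] × [5, 0]ᵀ = [-5, 0]ᵀ
Result: (-5, 0)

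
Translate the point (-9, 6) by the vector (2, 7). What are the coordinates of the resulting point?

Translation by (2, 7) (homogeneous matrix [[1, 0, 2], [0, 1, 7], [0, 0, 1]]):
x' = -9 + 2 = -7
y' = 6 + 7 = 13
Result: (-7, 13)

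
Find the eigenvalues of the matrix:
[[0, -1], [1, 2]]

Characteristic equation: det(A - λI) = 0
λ² - (trace)λ + (det) = 0
trace = 0 + 2 = 2, det = (0)(2) - (-1)(1) = 1
λ² - (2)λ + (1) = 0
λ = (2 ± √((2)² - 4·(1))) / 2 = (2 ± √0) / 2
Solving: λ = 1, 1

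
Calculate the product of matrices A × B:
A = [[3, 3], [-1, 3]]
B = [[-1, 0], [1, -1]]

Matrix multiplication:
C[0][0] = 3×-1 + 3×1 = 0
C[0][1] = 3×0 + 3×-1 = -3
C[1][0] = -1×-1 + 3×1 = 4
C[1][1] = -1×0 + 3×-1 = -3
Result: [[0, -3], [4, -3]]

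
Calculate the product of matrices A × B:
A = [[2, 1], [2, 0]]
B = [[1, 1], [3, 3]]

Matrix multiplication:
C[0][0] = 2×1 + 1×3 = 5
C[0][1] = 2×1 + 1×3 = 5
C[1][0] = 2×1 + 0×3 = 2
C[1][1] = 2×1 + 0×3 = 2
Result: [[5, 5], [2, 2]]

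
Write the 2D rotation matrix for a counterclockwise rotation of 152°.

Rotation matrix formula: [[cos θ, -sin θ], [sin θ, cos θ]]
For θ = 152°:
cos(152°) = -0.8829
sin(152°) = 0.4695
Result: [[-0.8829, -0.4695], [0.4695, -0.8829]]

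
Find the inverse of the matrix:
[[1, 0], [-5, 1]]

For [[a,b],[c,d]], inverse = (1/det)·[[d,-b],[-c,a]]
det = (1)(1) - (0)(-5) = 1 - 0 = 1
Inverse = [[1, 0], [5, 1]]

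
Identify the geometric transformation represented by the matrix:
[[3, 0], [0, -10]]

This matrix represents: non-uniform scaling by sx = 3, sy = -10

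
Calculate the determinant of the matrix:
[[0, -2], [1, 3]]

For a 2×2 matrix [[a, b], [c, d]], det = ad - bc
det = (0)(3) - (-2)(1) = 0 - -2 = 2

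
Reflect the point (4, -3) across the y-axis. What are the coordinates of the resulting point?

Reflection across y-axis: (4, -3) → (-4, -3)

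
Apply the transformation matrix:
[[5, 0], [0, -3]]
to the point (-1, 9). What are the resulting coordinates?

Matrix multiplication:
[[5, 0], [0, -3]] × [-1, 9]ᵀ
= [(5)(-1) + (0)(9), (0)(-1) + (-3)(9)]ᵀ
= [-5, -27]ᵀ
Result: (-5, -27)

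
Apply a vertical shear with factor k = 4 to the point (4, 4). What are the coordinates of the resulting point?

Shear matrix for vertical shear with factor k = 4:
[[1, 0], [4, 1]]
Result: (4, 4) → (4, 20)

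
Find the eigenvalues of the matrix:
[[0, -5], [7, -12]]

Characteristic equation: det(A - λI) = 0
λ² - (trace)λ + (det) = 0
trace = 0 + -12 = -12, det = (0)(-12) - (-5)(7) = 35
λ² - (-12)λ + (35) = 0
λ = (-12 ± √((-12)² - 4·(35))) / 2 = (-12 ± √4) / 2
Solving: λ = -7, -5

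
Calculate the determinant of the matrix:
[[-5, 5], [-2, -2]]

For a 2×2 matrix [[a, b], [c, d]], det = ad - bc
det = (-5)(-2) - (5)(-2) = 10 - -10 = 20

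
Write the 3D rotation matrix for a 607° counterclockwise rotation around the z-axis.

Rotation matrix for counterclockwise 607° around z-axis:
cos(607°) = -0.3907, sin(607°) = -0.9205
Result: [[-0.3907, 0.9205, 0], [-0.9205, -0.3907, 0], [0, 0, 1]]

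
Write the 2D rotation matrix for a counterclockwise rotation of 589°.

Rotation matrix formula: [[cos θ, -sin θ], [sin θ, cos θ]]
For θ = 589°:
cos(589°) = -0.6561
sin(589°) = -0.7547
Result: [[-0.6561, 0.7547], [-0.7547, -0.6561]]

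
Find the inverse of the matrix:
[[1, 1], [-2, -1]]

For [[a,b],[c,d]], inverse = (1/det)·[[d,-b],[-c,a]]
det = (1)(-1) - (1)(-2) = -1 - -2 = 1
Inverse = [[-1, -1], [2, 1]]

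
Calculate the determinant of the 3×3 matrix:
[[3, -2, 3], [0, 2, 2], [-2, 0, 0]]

Expansion along first row:
det = 3·det([[2,2],[0,0]]) - -2·det([[0,2],[-2,0]]) + 3·det([[0,2],[-2,0]])
    = 3·(2·0 - 2·0) - -2·(0·0 - 2·-2) + 3·(0·0 - 2·-2)
    = 3·0 - -2·4 + 3·4
    = 0 + 8 + 12 = 20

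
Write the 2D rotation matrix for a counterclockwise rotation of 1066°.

Rotation matrix formula: [[cos θ, -sin θ], [sin θ, cos θ]]
For θ = 1066°:
cos(1066°) = 0.9703
sin(1066°) = -0.2419
Result: [[0.9703, 0.2419], [-0.2419, 0.9703]]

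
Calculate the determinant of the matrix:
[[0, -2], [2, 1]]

For a 2×2 matrix [[a, b], [c, d]], det = ad - bc
det = (0)(1) - (-2)(2) = 0 - -4 = 4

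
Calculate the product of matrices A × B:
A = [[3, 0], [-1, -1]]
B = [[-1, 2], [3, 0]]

Matrix multiplication:
C[0][0] = 3×-1 + 0×3 = -3
C[0][1] = 3×2 + 0×0 = 6
C[1][0] = -1×-1 + -1×3 = -2
C[1][1] = -1×2 + -1×0 = -2
Result: [[-3, 6], [-2, -2]]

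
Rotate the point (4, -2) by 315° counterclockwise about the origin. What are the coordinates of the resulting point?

Rotation matrix for 315°: [[cos 315°, -sin 315°], [sin 315°, cos 315°]] ≈ [[0.707107, 0.707107], [-0.707107, 0.707107]]
[[0.707107, 0.707107], [-0.707107, 0.707107]] × [4, -2]ᵀ ≈ [1.4142, -4.2426]ᵀ
Result: (1.4142, -4.2426)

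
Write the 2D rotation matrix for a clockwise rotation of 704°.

Rotation matrix formula: [[cos θ, -sin θ], [sin θ, cos θ]]
A clockwise rotation by 704° is equivalent to a counterclockwise rotation by -704°.
For θ = -704°:
cos(-704°) = 0.9613
sin(-704°) = 0.2756
Result: [[0.9613, -0.2756], [0.2756, 0.9613]]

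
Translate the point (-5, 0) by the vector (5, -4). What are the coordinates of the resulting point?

Translation by (5, -4) (homogeneous matrix [[1, 0, 5], [0, 1, -4], [0, 0, 1]]):
x' = -5 + 5 = 0
y' = 0 + -4 = -4
Result: (0, -4)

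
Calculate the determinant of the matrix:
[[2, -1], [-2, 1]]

For a 2×2 matrix [[a, b], [c, d]], det = ad - bc
det = (2)(1) - (-1)(-2) = 2 - 2 = 0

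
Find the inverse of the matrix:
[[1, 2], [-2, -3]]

For [[a,b],[c,d]], inverse = (1/det)·[[d,-b],[-c,a]]
det = (1)(-3) - (2)(-2) = -3 - -4 = 1
Inverse = [[-3, -2], [2, 1]]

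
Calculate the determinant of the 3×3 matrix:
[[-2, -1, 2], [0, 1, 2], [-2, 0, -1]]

Expansion along first row:
det = -2·det([[1,2],[0,-1]]) - -1·det([[0,2],[-2,-1]]) + 2·det([[0,1],[-2,0]])
    = -2·(1·-1 - 2·0) - -1·(0·-1 - 2·-2) + 2·(0·0 - 1·-2)
    = -2·-1 - -1·4 + 2·2
    = 2 + 4 + 4 = 10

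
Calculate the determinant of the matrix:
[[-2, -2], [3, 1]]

For a 2×2 matrix [[a, b], [c, d]], det = ad - bc
det = (-2)(1) - (-2)(3) = -2 - -6 = 4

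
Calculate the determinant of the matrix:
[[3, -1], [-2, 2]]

For a 2×2 matrix [[a, b], [c, d]], det = ad - bc
det = (3)(2) - (-1)(-2) = 6 - 2 = 4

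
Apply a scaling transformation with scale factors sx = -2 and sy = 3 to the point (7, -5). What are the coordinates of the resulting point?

Scaling matrix:
[[-2, 0], [0, 3]]
Result: (7 × -2, -5 × 3) = (-14, -15)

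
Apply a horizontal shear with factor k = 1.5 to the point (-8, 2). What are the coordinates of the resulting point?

Shear matrix for horizontal shear with factor k = 1.5:
[[1, 1.50], [0, 1]]
Result: (-8, 2) → (-5, 2)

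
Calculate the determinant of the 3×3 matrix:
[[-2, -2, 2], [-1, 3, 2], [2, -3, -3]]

Expansion along first row:
det = -2·det([[3,2],[-3,-3]]) - -2·det([[-1,2],[2,-3]]) + 2·det([[-1,3],[2,-3]])
    = -2·(3·-3 - 2·-3) - -2·(-1·-3 - 2·2) + 2·(-1·-3 - 3·2)
    = -2·-3 - -2·-1 + 2·-3
    = 6 + -2 + -6 = -2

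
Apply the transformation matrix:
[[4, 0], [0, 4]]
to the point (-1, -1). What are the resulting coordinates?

Matrix multiplication:
[[4, 0], [0, 4]] × [-1, -1]ᵀ
= [(4)(-1) + (0)(-1), (0)(-1) + (4)(-1)]ᵀ
= [-4, -4]ᵀ
Result: (-4, -4)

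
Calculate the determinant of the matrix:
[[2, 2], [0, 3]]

For a 2×2 matrix [[a, b], [c, d]], det = ad - bc
det = (2)(3) - (2)(0) = 6 - 0 = 6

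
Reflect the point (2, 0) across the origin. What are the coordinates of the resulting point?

Reflection across origin: (2, 0) → (-2, 0)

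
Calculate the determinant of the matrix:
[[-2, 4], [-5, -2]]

For a 2×2 matrix [[a, b], [c, d]], det = ad - bc
det = (-2)(-2) - (4)(-5) = 4 - -20 = 24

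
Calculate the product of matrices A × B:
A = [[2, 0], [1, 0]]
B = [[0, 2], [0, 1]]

Matrix multiplication:
C[0][0] = 2×0 + 0×0 = 0
C[0][1] = 2×2 + 0×1 = 4
C[1][0] = 1×0 + 0×0 = 0
C[1][1] = 1×2 + 0×1 = 2
Result: [[0, 4], [0, 2]]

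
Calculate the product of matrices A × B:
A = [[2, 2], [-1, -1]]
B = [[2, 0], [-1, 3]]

Matrix multiplication:
C[0][0] = 2×2 + 2×-1 = 2
C[0][1] = 2×0 + 2×3 = 6
C[1][0] = -1×2 + -1×-1 = -1
C[1][1] = -1×0 + -1×3 = -3
Result: [[2, 6], [-1, -3]]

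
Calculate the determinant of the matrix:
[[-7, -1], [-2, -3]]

For a 2×2 matrix [[a, b], [c, d]], det = ad - bc
det = (-7)(-3) - (-1)(-2) = 21 - 2 = 19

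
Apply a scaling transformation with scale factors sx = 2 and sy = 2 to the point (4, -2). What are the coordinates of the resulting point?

Scaling matrix:
[[2, 0], [0, 2]]
Result: (4 × 2, -2 × 2) = (8, -4)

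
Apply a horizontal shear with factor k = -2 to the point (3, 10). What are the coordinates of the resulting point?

Shear matrix for horizontal shear with factor k = -2:
[[1, -2], [0, 1]]
Result: (3, 10) → (-17, 10)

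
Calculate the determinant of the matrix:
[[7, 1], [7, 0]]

For a 2×2 matrix [[a, b], [c, d]], det = ad - bc
det = (7)(0) - (1)(7) = 0 - 7 = -7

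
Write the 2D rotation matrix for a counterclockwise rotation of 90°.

Rotation matrix formula: [[cos θ, -sin θ], [sin θ, cos θ]]
For θ = 90°:
cos(90°) = 0
sin(90°) = 1
Result: [[0, -1], [1, 0]]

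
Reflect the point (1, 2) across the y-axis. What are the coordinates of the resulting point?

Reflection across y-axis: (1, 2) → (-1, 2)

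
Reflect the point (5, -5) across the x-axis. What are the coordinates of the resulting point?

Reflection across x-axis: (5, -5) → (5, 5)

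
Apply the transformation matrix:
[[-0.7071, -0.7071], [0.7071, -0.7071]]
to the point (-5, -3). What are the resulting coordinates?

Matrix multiplication:
[[-0.7071, -0.7071], [0.7071, -0.7071]] × [-5, -3]ᵀ
= [(-0.7071)(-5) + (-0.7071)(-3), (0.7071)(-5) + (-0.7071)(-3)]ᵀ
= [5.6568, -1.4142]ᵀ
Result: (5.6568, -1.4142)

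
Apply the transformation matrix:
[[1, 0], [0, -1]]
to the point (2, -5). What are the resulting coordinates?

Matrix multiplication:
[[1, 0], [0, -1]] × [2, -5]ᵀ
= [(1)(2) + (0)(-5), (0)(2) + (-1)(-5)]ᵀ
= [2, 5]ᵀ
Result: (2, 5)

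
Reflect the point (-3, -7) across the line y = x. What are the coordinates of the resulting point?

Reflection across line y = x: (-3, -7) → (-7, -3)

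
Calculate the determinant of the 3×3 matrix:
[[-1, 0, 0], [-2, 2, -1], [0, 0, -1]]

Expansion along first row:
det = -1·det([[2,-1],[0,-1]]) - 0·det([[-2,-1],[0,-1]]) + 0·det([[-2,2],[0,0]])
    = -1·(2·-1 - -1·0) - 0·(-2·-1 - -1·0) + 0·(-2·0 - 2·0)
    = -1·-2 - 0·2 + 0·0
    = 2 + 0 + 0 = 2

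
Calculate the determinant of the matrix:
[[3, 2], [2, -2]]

For a 2×2 matrix [[a, b], [c, d]], det = ad - bc
det = (3)(-2) - (2)(2) = -6 - 4 = -10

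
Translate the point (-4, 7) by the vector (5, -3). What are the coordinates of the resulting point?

Translation by (5, -3) (homogeneous matrix [[1, 0, 5], [0, 1, -3], [0, 0, 1]]):
x' = -4 + 5 = 1
y' = 7 + -3 = 4
Result: (1, 4)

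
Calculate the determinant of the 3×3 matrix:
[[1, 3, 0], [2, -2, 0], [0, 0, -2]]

Expansion along first row:
det = 1·det([[-2,0],[0,-2]]) - 3·det([[2,0],[0,-2]]) + 0·det([[2,-2],[0,0]])
    = 1·(-2·-2 - 0·0) - 3·(2·-2 - 0·0) + 0·(2·0 - -2·0)
    = 1·4 - 3·-4 + 0·0
    = 4 + 12 + 0 = 16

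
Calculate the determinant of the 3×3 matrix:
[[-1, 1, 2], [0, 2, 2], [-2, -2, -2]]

Expansion along first row:
det = -1·det([[2,2],[-2,-2]]) - 1·det([[0,2],[-2,-2]]) + 2·det([[0,2],[-2,-2]])
    = -1·(2·-2 - 2·-2) - 1·(0·-2 - 2·-2) + 2·(0·-2 - 2·-2)
    = -1·0 - 1·4 + 2·4
    = 0 + -4 + 8 = 4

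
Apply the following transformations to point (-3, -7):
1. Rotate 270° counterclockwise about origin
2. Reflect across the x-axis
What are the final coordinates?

Step 1: Rotate 270° → (-7, 3)
Step 2: Reflect across x-axis → (-7, -3)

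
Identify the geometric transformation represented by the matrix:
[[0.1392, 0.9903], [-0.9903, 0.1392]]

This matrix represents: rotation by 278° counterclockwise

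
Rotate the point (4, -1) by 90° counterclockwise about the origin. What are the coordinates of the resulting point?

Rotation matrix for 90°: [[cos 90°, -sin 90°], [sin 90°, cos 90°]] = [[0, -1], [1, 0]]
[[0, -1], [1, 0]] × [4, -1]ᵀ = [1, 4]ᵀ
Result: (1, 4)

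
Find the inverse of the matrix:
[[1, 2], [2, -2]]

For [[a,b],[c,d]], inverse = (1/det)·[[d,-b],[-c,a]]
det = (1)(-2) - (2)(2) = -2 - 4 = -6
Inverse = (1/-6)·[[-2, -2], [-2, 1]]
= [[1/3, 1/3], [1/3, -1/6]]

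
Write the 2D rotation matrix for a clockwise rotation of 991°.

Rotation matrix formula: [[cos θ, -sin θ], [sin θ, cos θ]]
A clockwise rotation by 991° is equivalent to a counterclockwise rotation by -991°.
For θ = -991°:
cos(-991°) = 0.0175
sin(-991°) = 0.9998
Result: [[0.0175, -0.9998], [0.9998, 0.0175]]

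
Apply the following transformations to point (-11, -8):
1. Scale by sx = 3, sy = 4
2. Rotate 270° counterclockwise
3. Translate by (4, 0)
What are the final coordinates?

Step 1: Scale → (-33, -32)
Step 2: Rotate 270° → (-32, 33)
Step 3: Translate → (-28, 33)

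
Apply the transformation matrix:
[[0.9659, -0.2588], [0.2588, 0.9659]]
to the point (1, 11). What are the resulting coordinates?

Matrix multiplication:
[[0.9659, -0.2588], [0.2588, 0.9659]] × [1, 11]ᵀ
= [(0.9659)(1) + (-0.2588)(11), (0.2588)(1) + (0.9659)(11)]ᵀ
= [-1.8809, 10.8837]ᵀ
Result: (-1.8809, 10.8837)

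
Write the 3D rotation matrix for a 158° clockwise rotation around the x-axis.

Rotation matrix for clockwise 158° around x-axis:
A clockwise rotation by 158° is a counterclockwise rotation by -158°.
cos(-158°) = -0.9272, sin(-158°) = -0.3746
Result: [[1, 0, 0], [0, -0.9272, 0.3746], [0, -0.3746, -0.9272]]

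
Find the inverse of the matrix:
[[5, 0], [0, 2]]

For [[a,b],[c,d]], inverse = (1/det)·[[d,-b],[-c,a]]
det = (5)(2) - (0)(0) = 10 - 0 = 10
Inverse = (1/10)·[[2, 0], [0, 5]]
= [[1/5, 0], [0, 1/2]]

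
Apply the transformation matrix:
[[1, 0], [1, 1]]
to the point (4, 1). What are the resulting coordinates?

Matrix multiplication:
[[1, 0], [1, 1]] × [4, 1]ᵀ
= [(1)(4) + (0)(1), (1)(4) + (1)(1)]ᵀ
= [4, 5]ᵀ
Result: (4, 5)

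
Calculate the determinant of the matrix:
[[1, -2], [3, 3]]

For a 2×2 matrix [[a, b], [c, d]], det = ad - bc
det = (1)(3) - (-2)(3) = 3 - -6 = 9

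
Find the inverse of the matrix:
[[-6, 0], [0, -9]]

For [[a,b],[c,d]], inverse = (1/det)·[[d,-b],[-c,a]]
det = (-6)(-9) - (0)(0) = 54 - 0 = 54
Inverse = (1/54)·[[-9, 0], [0, -6]]
= [[-1/6, 0], [0, -1/9]]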